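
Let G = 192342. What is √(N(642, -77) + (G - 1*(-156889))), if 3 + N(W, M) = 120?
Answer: 2*√87337 ≈ 591.06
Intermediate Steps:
N(W, M) = 117 (N(W, M) = -3 + 120 = 117)
√(N(642, -77) + (G - 1*(-156889))) = √(117 + (192342 - 1*(-156889))) = √(117 + (192342 + 156889)) = √(117 + 349231) = √349348 = 2*√87337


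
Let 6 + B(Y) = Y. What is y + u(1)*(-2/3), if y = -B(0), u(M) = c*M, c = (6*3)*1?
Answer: -6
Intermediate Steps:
B(Y) = -6 + Y
c = 18 (c = 18*1 = 18)
u(M) = 18*M
y = 6 (y = -(-6 + 0) = -1*(-6) = 6)
y + u(1)*(-2/3) = 6 + (18*1)*(-2/3) = 6 + 18*(-2*⅓) = 6 + 18*(-⅔) = 6 - 12 = -6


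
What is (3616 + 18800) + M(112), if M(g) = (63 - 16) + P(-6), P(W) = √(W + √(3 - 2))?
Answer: 22463 + I*√5 ≈ 22463.0 + 2.2361*I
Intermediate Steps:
P(W) = √(1 + W) (P(W) = √(W + √1) = √(W + 1) = √(1 + W))
M(g) = 47 + I*√5 (M(g) = (63 - 16) + √(1 - 6) = 47 + √(-5) = 47 + I*√5)
(3616 + 18800) + M(112) = (3616 + 18800) + (47 + I*√5) = 22416 + (47 + I*√5) = 22463 + I*√5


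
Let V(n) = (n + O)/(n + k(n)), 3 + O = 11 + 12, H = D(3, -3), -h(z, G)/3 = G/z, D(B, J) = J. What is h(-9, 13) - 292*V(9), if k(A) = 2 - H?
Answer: -12611/21 ≈ -600.52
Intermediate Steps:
h(z, G) = -3*G/z
H = -3
O = 20 (O = -3 + (11 + 12) = -3 + 23 = 20)
k(A) = 5 (k(A) = 2 - 1*(-3) = 2 + 3 = 5)
V(n) = (20 + n)/(5 + n) (V(n) = (n + 20)/(n + 5) = (20 + n)/(5 + n))
h(-9, 13) - 292*V(9) = -3*13/(-9) - 292*(20 + 9)/(5 + 9) = -3*13*(-⅑) - 292*29/14 = 13/3 - 146*29/7 = 13/3 - 292*29/14 = 13/3 - 4234/7 = -12611/21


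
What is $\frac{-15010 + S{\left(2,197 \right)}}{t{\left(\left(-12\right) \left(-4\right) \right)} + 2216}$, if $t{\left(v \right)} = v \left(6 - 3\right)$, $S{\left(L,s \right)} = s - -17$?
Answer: $- \frac{3699}{590} \approx -6.2695$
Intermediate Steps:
$S{\left(L,s \right)} = 17 + s$ ($S{\left(L,s \right)} = s + 17 = 17 + s$)
$t{\left(v \right)} = 3 v$ ($t{\left(v \right)} = v 3 = 3 v$)
$\frac{-15010 + S{\left(2,197 \right)}}{t{\left(\left(-12\right) \left(-4\right) \right)} + 2216} = \frac{-15010 + \left(17 + 197\right)}{3 \left(\left(-12\right) \left(-4\right)\right) + 2216} = \frac{-15010 + 214}{3 \cdot 48 + 2216} = - \frac{14796}{144 + 2216} = - \frac{14796}{2360} = \left(-14796\right) \frac{1}{2360} = - \frac{3699}{590}$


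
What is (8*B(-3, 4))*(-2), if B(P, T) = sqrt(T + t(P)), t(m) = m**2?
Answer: -16*sqrt(13) ≈ -57.689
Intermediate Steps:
B(P, T) = sqrt(T + P**2)
(8*B(-3, 4))*(-2) = (8*sqrt(4 + (-3)**2))*(-2) = (8*sqrt(4 + 9))*(-2) = (8*sqrt(13))*(-2) = -16*sqrt(13)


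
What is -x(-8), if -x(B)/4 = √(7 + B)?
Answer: 4*I ≈ 4.0*I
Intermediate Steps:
x(B) = -4*√(7 + B)
-x(-8) = -(-4)*√(7 - 8) = -(-4)*√(-1) = -(-4)*I = 4*I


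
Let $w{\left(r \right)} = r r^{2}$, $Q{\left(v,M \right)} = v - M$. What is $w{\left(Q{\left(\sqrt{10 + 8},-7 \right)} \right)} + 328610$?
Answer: $329331 + 495 \sqrt{2} \approx 3.3003 \cdot 10^{5}$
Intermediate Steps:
$w{\left(r \right)} = r^{3}$
$w{\left(Q{\left(\sqrt{10 + 8},-7 \right)} \right)} + 328610 = \left(\sqrt{10 + 8} - -7\right)^{3} + 328610 = \left(\sqrt{18} + 7\right)^{3} + 328610 = \left(3 \sqrt{2} + 7\right)^{3} + 328610 = \left(7 + 3 \sqrt{2}\right)^{3} + 328610 = 328610 + \left(7 + 3 \sqrt{2}\right)^{3}$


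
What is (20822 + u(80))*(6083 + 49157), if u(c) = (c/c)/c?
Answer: 2300415941/2 ≈ 1.1502e+9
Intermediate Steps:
u(c) = 1/c
(20822 + u(80))*(6083 + 49157) = (20822 + 1/80)*(6083 + 49157) = (20822 + 1/80)*55240 = (1665761/80)*55240 = 2300415941/2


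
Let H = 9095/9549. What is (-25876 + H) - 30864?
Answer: -541801165/9549 ≈ -56739.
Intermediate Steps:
H = 9095/9549 (H = 9095*(1/9549) = 9095/9549 ≈ 0.95246)
(-25876 + H) - 30864 = (-25876 + 9095/9549) - 30864 = -247080829/9549 - 30864 = -541801165/9549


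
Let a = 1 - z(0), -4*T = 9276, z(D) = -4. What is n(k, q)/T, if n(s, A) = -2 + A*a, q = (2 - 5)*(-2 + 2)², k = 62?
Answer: 2/2319 ≈ 0.00086244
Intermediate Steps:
T = -2319 (T = -¼*9276 = -2319)
a = 5 (a = 1 - 1*(-4) = 1 + 4 = 5)
q = 0 (q = -3*0² = -3*0 = 0)
n(s, A) = -2 + 5*A (n(s, A) = -2 + A*5 = -2 + 5*A)
n(k, q)/T = (-2 + 5*0)/(-2319) = (-2 + 0)*(-1/2319) = -2*(-1/2319) = 2/2319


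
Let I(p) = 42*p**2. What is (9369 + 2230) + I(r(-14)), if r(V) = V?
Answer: 19831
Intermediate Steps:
(9369 + 2230) + I(r(-14)) = (9369 + 2230) + 42*(-14)**2 = 11599 + 42*196 = 11599 + 8232 = 19831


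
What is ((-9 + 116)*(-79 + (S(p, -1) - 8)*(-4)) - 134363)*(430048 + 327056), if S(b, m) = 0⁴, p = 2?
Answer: -105534240768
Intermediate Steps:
S(b, m) = 0
((-9 + 116)*(-79 + (S(p, -1) - 8)*(-4)) - 134363)*(430048 + 327056) = ((-9 + 116)*(-79 + (0 - 8)*(-4)) - 134363)*(430048 + 327056) = (107*(-79 - 8*(-4)) - 134363)*757104 = (107*(-79 + 32) - 134363)*757104 = (107*(-47) - 134363)*757104 = (-5029 - 134363)*757104 = -139392*757104 = -105534240768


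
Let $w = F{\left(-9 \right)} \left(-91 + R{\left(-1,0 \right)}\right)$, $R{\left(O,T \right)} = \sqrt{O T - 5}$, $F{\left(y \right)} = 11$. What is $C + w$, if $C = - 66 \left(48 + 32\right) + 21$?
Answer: $-6260 + 11 i \sqrt{5} \approx -6260.0 + 24.597 i$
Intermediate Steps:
$C = -5259$ ($C = \left(-66\right) 80 + 21 = -5280 + 21 = -5259$)
$R{\left(O,T \right)} = \sqrt{-5 + O T}$
$w = -1001 + 11 i \sqrt{5}$ ($w = 11 \left(-91 + \sqrt{-5 - 0}\right) = 11 \left(-91 + \sqrt{-5 + 0}\right) = 11 \left(-91 + \sqrt{-5}\right) = 11 \left(-91 + i \sqrt{5}\right) = -1001 + 11 i \sqrt{5} \approx -1001.0 + 24.597 i$)
$C + w = -5259 - \left(1001 - 11 i \sqrt{5}\right) = -6260 + 11 i \sqrt{5}$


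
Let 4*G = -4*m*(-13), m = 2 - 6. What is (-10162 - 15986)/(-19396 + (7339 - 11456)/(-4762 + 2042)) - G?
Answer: 2814278716/52753003 ≈ 53.348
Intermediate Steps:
m = -4
G = -52 (G = (-4*(-4)*(-13))/4 = (16*(-13))/4 = (¼)*(-208) = -52)
(-10162 - 15986)/(-19396 + (7339 - 11456)/(-4762 + 2042)) - G = (-10162 - 15986)/(-19396 + (7339 - 11456)/(-4762 + 2042)) - 1*(-52) = -26148/(-19396 - 4117/(-2720)) + 52 = -26148/(-19396 - 4117*(-1/2720)) + 52 = -26148/(-19396 + 4117/2720) + 52 = -26148/(-52753003/2720) + 52 = -26148*(-2720/52753003) + 52 = 71122560/52753003 + 52 = 2814278716/52753003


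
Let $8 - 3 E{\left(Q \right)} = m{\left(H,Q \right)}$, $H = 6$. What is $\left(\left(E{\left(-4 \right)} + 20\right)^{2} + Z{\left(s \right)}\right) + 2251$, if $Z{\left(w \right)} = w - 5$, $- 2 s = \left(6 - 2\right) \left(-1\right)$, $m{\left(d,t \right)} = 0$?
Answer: $\frac{24856}{9} \approx 2761.8$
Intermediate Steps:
$E{\left(Q \right)} = \frac{8}{3}$ ($E{\left(Q \right)} = \frac{8}{3} - 0 = \frac{8}{3} + 0 = \frac{8}{3}$)
$s = 2$ ($s = - \frac{\left(6 - 2\right) \left(-1\right)}{2} = - \frac{4 \left(-1\right)}{2} = \left(- \frac{1}{2}\right) \left(-4\right) = 2$)
$Z{\left(w \right)} = -5 + w$
$\left(\left(E{\left(-4 \right)} + 20\right)^{2} + Z{\left(s \right)}\right) + 2251 = \left(\left(\frac{8}{3} + 20\right)^{2} + \left(-5 + 2\right)\right) + 2251 = \left(\left(\frac{68}{3}\right)^{2} - 3\right) + 2251 = \left(\frac{4624}{9} - 3\right) + 2251 = \frac{4597}{9} + 2251 = \frac{24856}{9}$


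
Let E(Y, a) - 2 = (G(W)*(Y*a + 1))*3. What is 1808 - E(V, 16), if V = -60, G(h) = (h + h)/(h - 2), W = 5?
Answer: 11396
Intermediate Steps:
G(h) = 2*h/(-2 + h) (G(h) = (2*h)/(-2 + h) = 2*h/(-2 + h))
E(Y, a) = 12 + 10*Y*a (E(Y, a) = 2 + ((2*5/(-2 + 5))*(Y*a + 1))*3 = 2 + ((2*5/3)*(1 + Y*a))*3 = 2 + ((2*5*(1/3))*(1 + Y*a))*3 = 2 + (10*(1 + Y*a)/3)*3 = 2 + (10/3 + 10*Y*a/3)*3 = 2 + (10 + 10*Y*a) = 12 + 10*Y*a)
1808 - E(V, 16) = 1808 - (12 + 10*(-60)*16) = 1808 - (12 - 9600) = 1808 - 1*(-9588) = 1808 + 9588 = 11396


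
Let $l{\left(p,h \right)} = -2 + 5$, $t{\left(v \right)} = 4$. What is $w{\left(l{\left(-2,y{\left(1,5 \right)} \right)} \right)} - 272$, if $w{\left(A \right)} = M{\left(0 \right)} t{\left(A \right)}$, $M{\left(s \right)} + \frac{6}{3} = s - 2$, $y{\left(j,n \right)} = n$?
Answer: $-288$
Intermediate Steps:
$M{\left(s \right)} = -4 + s$ ($M{\left(s \right)} = -2 + \left(s - 2\right) = -2 + \left(-2 + s\right) = -4 + s$)
$l{\left(p,h \right)} = 3$
$w{\left(A \right)} = -16$ ($w{\left(A \right)} = \left(-4 + 0\right) 4 = \left(-4\right) 4 = -16$)
$w{\left(l{\left(-2,y{\left(1,5 \right)} \right)} \right)} - 272 = -16 - 272 = -288$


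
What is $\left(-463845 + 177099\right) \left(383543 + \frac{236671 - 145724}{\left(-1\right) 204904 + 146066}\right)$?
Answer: $- \frac{3235471549349451}{29419} \approx -1.0998 \cdot 10^{11}$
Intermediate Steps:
$\left(-463845 + 177099\right) \left(383543 + \frac{236671 - 145724}{\left(-1\right) 204904 + 146066}\right) = - 286746 \left(383543 + \frac{90947}{-204904 + 146066}\right) = - 286746 \left(383543 + \frac{90947}{-58838}\right) = - 286746 \left(383543 + 90947 \left(- \frac{1}{58838}\right)\right) = - 286746 \left(383543 - \frac{90947}{58838}\right) = \left(-286746\right) \frac{22566812087}{58838} = - \frac{3235471549349451}{29419}$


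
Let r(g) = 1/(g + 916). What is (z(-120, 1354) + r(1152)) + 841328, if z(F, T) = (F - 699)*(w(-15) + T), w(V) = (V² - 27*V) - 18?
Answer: -1589932167/2068 ≈ -7.6883e+5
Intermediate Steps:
w(V) = -18 + V² - 27*V
z(F, T) = (-699 + F)*(612 + T) (z(F, T) = (F - 699)*((-18 + (-15)² - 27*(-15)) + T) = (-699 + F)*((-18 + 225 + 405) + T) = (-699 + F)*(612 + T))
r(g) = 1/(916 + g)
(z(-120, 1354) + r(1152)) + 841328 = ((-427788 - 699*1354 + 612*(-120) - 120*1354) + 1/(916 + 1152)) + 841328 = ((-427788 - 946446 - 73440 - 162480) + 1/2068) + 841328 = (-1610154 + 1/2068) + 841328 = -3329798471/2068 + 841328 = -1589932167/2068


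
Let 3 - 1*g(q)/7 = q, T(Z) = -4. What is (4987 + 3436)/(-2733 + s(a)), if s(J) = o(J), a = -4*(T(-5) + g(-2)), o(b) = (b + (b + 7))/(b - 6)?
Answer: -1094990/355049 ≈ -3.0841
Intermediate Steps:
o(b) = (7 + 2*b)/(-6 + b) (o(b) = (b + (7 + b))/(-6 + b) = (7 + 2*b)/(-6 + b))
g(q) = 21 - 7*q
a = -124 (a = -4*(-4 + (21 - 7*(-2))) = -4*(-4 + (21 + 14)) = -4*(-4 + 35) = -4*31 = -124)
s(J) = (7 + 2*J)/(-6 + J)
(4987 + 3436)/(-2733 + s(a)) = (4987 + 3436)/(-2733 + (7 + 2*(-124))/(-6 - 124)) = 8423/(-2733 + (7 - 248)/(-130)) = 8423/(-2733 - 1/130*(-241)) = 8423/(-2733 + 241/130) = 8423/(-355049/130) = 8423*(-130/355049) = -1094990/355049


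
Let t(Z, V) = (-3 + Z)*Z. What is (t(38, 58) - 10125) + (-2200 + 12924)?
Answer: 1929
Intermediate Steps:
t(Z, V) = Z*(-3 + Z)
(t(38, 58) - 10125) + (-2200 + 12924) = (38*(-3 + 38) - 10125) + (-2200 + 12924) = (38*35 - 10125) + 10724 = (1330 - 10125) + 10724 = -8795 + 10724 = 1929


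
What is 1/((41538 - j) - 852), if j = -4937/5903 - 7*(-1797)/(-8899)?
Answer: 52530797/2137386194942 ≈ 2.4577e-5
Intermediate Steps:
j = -118188200/52530797 (j = -4937*1/5903 + 12579*(-1/8899) = -4937/5903 - 12579/8899 = -118188200/52530797 ≈ -2.2499)
1/((41538 - j) - 852) = 1/((41538 - 1*(-118188200/52530797)) - 852) = 1/((41538 + 118188200/52530797) - 852) = 1/(2182142433986/52530797 - 852) = 1/(2137386194942/52530797) = 52530797/2137386194942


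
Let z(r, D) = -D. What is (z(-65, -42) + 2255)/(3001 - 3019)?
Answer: -2297/18 ≈ -127.61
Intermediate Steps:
(z(-65, -42) + 2255)/(3001 - 3019) = (-1*(-42) + 2255)/(3001 - 3019) = (42 + 2255)/(-18) = 2297*(-1/18) = -2297/18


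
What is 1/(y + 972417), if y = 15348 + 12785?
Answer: 1/1000550 ≈ 9.9945e-7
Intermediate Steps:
y = 28133
1/(y + 972417) = 1/(28133 + 972417) = 1/1000550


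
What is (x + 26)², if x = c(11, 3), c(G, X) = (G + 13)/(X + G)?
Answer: 37636/49 ≈ 768.08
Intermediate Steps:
c(G, X) = (13 + G)/(G + X)
x = 12/7 (x = (13 + 11)/(11 + 3) = 24/14 = (1/14)*24 = 12/7 ≈ 1.7143)
(x + 26)² = (12/7 + 26)² = (194/7)² = 37636/49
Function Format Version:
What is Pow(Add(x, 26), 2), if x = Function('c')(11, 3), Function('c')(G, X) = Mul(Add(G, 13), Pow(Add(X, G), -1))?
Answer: Rational(37636, 49) ≈ 768.08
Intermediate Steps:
Function('c')(G, X) = Mul(Pow(Add(G, X), -1), Add(13, G)) (Function('c')(G, X) = Mul(Add(13, G), Pow(Add(G, X), -1)) = Mul(Pow(Add(G, X), -1), Add(13, G)))
x = Rational(12, 7) (x = Mul(Pow(Add(11, 3), -1), Add(13, 11)) = Mul(Pow(14, -1), 24) = Mul(Rational(1, 14), 24) = Rational(12, 7) ≈ 1.7143)
Pow(Add(x, 26), 2) = Pow(Add(Rational(12, 7), 26), 2) = Pow(Rational(194, 7), 2) = Rational(37636, 49)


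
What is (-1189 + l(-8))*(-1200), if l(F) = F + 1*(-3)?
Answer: 1440000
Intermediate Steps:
l(F) = -3 + F (l(F) = F - 3 = -3 + F)
(-1189 + l(-8))*(-1200) = (-1189 + (-3 - 8))*(-1200) = (-1189 - 11)*(-1200) = -1200*(-1200) = 1440000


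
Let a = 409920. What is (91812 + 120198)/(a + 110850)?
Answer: 7067/17359 ≈ 0.40711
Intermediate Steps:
(91812 + 120198)/(a + 110850) = (91812 + 120198)/(409920 + 110850) = 212010/520770 = 212010*(1/520770) = 7067/17359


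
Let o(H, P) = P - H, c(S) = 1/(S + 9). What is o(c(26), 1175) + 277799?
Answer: 9764089/35 ≈ 2.7897e+5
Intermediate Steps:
c(S) = 1/(9 + S)
o(c(26), 1175) + 277799 = (1175 - 1/(9 + 26)) + 277799 = (1175 - 1/35) + 277799 = 41124/35 + 277799 = 9764089/35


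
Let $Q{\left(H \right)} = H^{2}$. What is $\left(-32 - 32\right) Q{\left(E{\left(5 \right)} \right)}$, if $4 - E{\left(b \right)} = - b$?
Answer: $-5184$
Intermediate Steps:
$E{\left(b \right)} = 4 + b$ ($E{\left(b \right)} = 4 - - b = 4 + b$)
$\left(-32 - 32\right) Q{\left(E{\left(5 \right)} \right)} = \left(-32 - 32\right) \left(4 + 5\right)^{2} = - 64 \cdot 9^{2} = \left(-64\right) 81 = -5184$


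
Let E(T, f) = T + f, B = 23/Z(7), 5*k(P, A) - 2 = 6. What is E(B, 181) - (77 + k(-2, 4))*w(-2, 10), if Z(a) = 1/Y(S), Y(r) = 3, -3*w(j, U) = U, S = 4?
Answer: 512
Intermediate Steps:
w(j, U) = -U/3
k(P, A) = 8/5 (k(P, A) = ⅖ + (⅕)*6 = ⅖ + 6/5 = 8/5)
Z(a) = ⅓ (Z(a) = 1/3 = ⅓)
B = 69 (B = 23/(⅓) = 23*3 = 69)
E(B, 181) - (77 + k(-2, 4))*w(-2, 10) = (69 + 181) - (77 + 8/5)*(-⅓*10) = 250 - 393*(-10)/(5*3) = 250 - 1*(-262) = 250 + 262 = 512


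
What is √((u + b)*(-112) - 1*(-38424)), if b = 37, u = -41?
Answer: 2*√9718 ≈ 197.16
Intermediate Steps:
√((u + b)*(-112) - 1*(-38424)) = √((-41 + 37)*(-112) - 1*(-38424)) = √(-4*(-112) + 38424) = √(448 + 38424) = √38872 = 2*√9718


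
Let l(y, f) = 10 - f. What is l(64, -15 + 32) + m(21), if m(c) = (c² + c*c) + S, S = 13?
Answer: 888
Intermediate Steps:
m(c) = 13 + 2*c² (m(c) = (c² + c*c) + 13 = (c² + c²) + 13 = 2*c² + 13 = 13 + 2*c²)
l(64, -15 + 32) + m(21) = (10 - (-15 + 32)) + (13 + 2*21²) = (10 - 1*17) + (13 + 2*441) = (10 - 17) + (13 + 882) = -7 + 895 = 888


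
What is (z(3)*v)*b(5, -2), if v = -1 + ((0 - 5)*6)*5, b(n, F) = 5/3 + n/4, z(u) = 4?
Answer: -5285/3 ≈ -1761.7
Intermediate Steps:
b(n, F) = 5/3 + n/4 (b(n, F) = 5*(⅓) + n*(¼) = 5/3 + n/4)
v = -151 (v = -1 - 5*6*5 = -1 - 30*5 = -1 - 150 = -151)
(z(3)*v)*b(5, -2) = (4*(-151))*(5/3 + (¼)*5) = -604*(5/3 + 5/4) = -604*35/12 = -5285/3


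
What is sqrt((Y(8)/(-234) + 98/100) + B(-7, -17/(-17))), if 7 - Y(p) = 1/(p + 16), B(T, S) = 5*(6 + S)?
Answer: sqrt(196849263)/2340 ≈ 5.9959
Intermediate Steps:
B(T, S) = 30 + 5*S
Y(p) = 7 - 1/(16 + p) (Y(p) = 7 - 1/(p + 16) = 7 - 1/(16 + p))
sqrt((Y(8)/(-234) + 98/100) + B(-7, -17/(-17))) = sqrt((((111 + 7*8)/(16 + 8))/(-234) + 98/100) + (30 + 5*(-17/(-17)))) = sqrt((((111 + 56)/24)*(-1/234) + 98*(1/100)) + (30 + 5*(-17*(-1/17)))) = sqrt((((1/24)*167)*(-1/234) + 49/50) + (30 + 5*1)) = sqrt(((167/24)*(-1/234) + 49/50) + (30 + 5)) = sqrt((-167/5616 + 49/50) + 35) = sqrt(133417/140400 + 35) = sqrt(5047417/140400) = sqrt(196849263)/2340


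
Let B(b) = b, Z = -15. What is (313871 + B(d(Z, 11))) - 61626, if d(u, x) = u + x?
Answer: 252241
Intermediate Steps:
(313871 + B(d(Z, 11))) - 61626 = (313871 + (-15 + 11)) - 61626 = (313871 - 4) - 61626 = 313867 - 61626 = 252241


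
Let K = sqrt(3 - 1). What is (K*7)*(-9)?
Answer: -63*sqrt(2) ≈ -89.095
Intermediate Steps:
K = sqrt(2) ≈ 1.4142
(K*7)*(-9) = (sqrt(2)*7)*(-9) = (7*sqrt(2))*(-9) = -63*sqrt(2)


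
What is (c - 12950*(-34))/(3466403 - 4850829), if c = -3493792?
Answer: 1526746/692213 ≈ 2.2056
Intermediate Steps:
(c - 12950*(-34))/(3466403 - 4850829) = (-3493792 - 12950*(-34))/(3466403 - 4850829) = (-3493792 + 440300)/(-1384426) = -3053492*(-1/1384426) = 1526746/692213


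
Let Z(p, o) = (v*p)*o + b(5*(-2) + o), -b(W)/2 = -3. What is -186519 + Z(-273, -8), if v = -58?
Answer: -313185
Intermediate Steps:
b(W) = 6 (b(W) = -2*(-3) = 6)
Z(p, o) = 6 - 58*o*p (Z(p, o) = (-58*p)*o + 6 = -58*o*p + 6 = 6 - 58*o*p)
-186519 + Z(-273, -8) = -186519 + (6 - 58*(-8)*(-273)) = -186519 + (6 - 126672) = -186519 - 126666 = -313185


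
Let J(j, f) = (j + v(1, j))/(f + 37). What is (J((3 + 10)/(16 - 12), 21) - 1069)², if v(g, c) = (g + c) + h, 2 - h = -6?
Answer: 15369304729/13456 ≈ 1.1422e+6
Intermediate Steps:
h = 8 (h = 2 - 1*(-6) = 2 + 6 = 8)
v(g, c) = 8 + c + g (v(g, c) = (g + c) + 8 = (c + g) + 8 = 8 + c + g)
J(j, f) = (9 + 2*j)/(37 + f) (J(j, f) = (j + (8 + j + 1))/(f + 37) = (j + (9 + j))/(37 + f) = (9 + 2*j)/(37 + f))
(J((3 + 10)/(16 - 12), 21) - 1069)² = ((9 + 2*((3 + 10)/(16 - 12)))/(37 + 21) - 1069)² = ((9 + 2*(13/4))/58 - 1069)² = ((9 + 13/2)/58 - 1069)² = ((1/58)*(31/2) - 1069)² = (31/116 - 1069)² = (-123973/116)² = 15369304729/13456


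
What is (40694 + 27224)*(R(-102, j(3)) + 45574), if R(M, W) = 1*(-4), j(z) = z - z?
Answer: 3095023260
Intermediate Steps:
j(z) = 0
R(M, W) = -4
(40694 + 27224)*(R(-102, j(3)) + 45574) = (40694 + 27224)*(-4 + 45574) = 67918*45570 = 3095023260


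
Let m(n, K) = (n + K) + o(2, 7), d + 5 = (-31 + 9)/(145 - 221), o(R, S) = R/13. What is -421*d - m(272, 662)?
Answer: 518195/494 ≈ 1049.0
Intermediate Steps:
o(R, S) = R/13 (o(R, S) = R*(1/13) = R/13)
d = -179/38 (d = -5 + (-31 + 9)/(145 - 221) = -5 - 22/(-76) = -5 - 22*(-1/76) = -5 + 11/38 = -179/38 ≈ -4.7105)
m(n, K) = 2/13 + K + n (m(n, K) = (n + K) + (1/13)*2 = (K + n) + 2/13 = 2/13 + K + n)
-421*d - m(272, 662) = -421*(-179/38) - (2/13 + 662 + 272) = 75359/38 - 1*12144/13 = 75359/38 - 12144/13 = 518195/494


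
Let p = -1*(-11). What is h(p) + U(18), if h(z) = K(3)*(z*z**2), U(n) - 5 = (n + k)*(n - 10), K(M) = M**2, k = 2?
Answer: 12144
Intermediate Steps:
p = 11
U(n) = 5 + (-10 + n)*(2 + n) (U(n) = 5 + (n + 2)*(n - 10) = 5 + (2 + n)*(-10 + n) = 5 + (-10 + n)*(2 + n))
h(z) = 9*z**3 (h(z) = 3**2*(z*z**2) = 9*z**3)
h(p) + U(18) = 9*11**3 + (-15 + 18**2 - 8*18) = 9*1331 + (-15 + 324 - 144) = 11979 + 165 = 12144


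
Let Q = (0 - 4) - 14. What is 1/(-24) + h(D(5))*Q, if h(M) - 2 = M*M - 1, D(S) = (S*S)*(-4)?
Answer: -4320433/24 ≈ -1.8002e+5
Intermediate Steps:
Q = -18 (Q = -4 - 14 = -18)
D(S) = -4*S**2 (D(S) = S**2*(-4) = -4*S**2)
h(M) = 1 + M**2 (h(M) = 2 + (M*M - 1) = 2 + (M**2 - 1) = 2 + (-1 + M**2) = 1 + M**2)
1/(-24) + h(D(5))*Q = 1/(-24) + (1 + (-4*5**2)**2)*(-18) = -1/24 + (1 + (-4*25)**2)*(-18) = -1/24 + (1 + (-100)**2)*(-18) = -1/24 + (1 + 10000)*(-18) = -1/24 + 10001*(-18) = -1/24 - 180018 = -4320433/24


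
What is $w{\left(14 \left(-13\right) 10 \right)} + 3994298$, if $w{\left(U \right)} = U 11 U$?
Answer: $40430698$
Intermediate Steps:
$w{\left(U \right)} = 11 U^{2}$ ($w{\left(U \right)} = 11 U U = 11 U^{2}$)
$w{\left(14 \left(-13\right) 10 \right)} + 3994298 = 11 \left(14 \left(-13\right) 10\right)^{2} + 3994298 = 11 \left(\left(-182\right) 10\right)^{2} + 3994298 = 11 \left(-1820\right)^{2} + 3994298 = 11 \cdot 3312400 + 3994298 = 36436400 + 3994298 = 40430698$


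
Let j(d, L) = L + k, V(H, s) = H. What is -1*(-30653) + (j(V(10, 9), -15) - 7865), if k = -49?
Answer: 22724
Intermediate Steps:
j(d, L) = -49 + L (j(d, L) = L - 49 = -49 + L)
-1*(-30653) + (j(V(10, 9), -15) - 7865) = -1*(-30653) + ((-49 - 15) - 7865) = 30653 + (-64 - 7865) = 30653 - 7929 = 22724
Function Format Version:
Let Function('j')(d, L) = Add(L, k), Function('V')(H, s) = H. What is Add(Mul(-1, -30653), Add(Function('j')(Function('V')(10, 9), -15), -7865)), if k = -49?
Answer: 22724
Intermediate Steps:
Function('j')(d, L) = Add(-49, L) (Function('j')(d, L) = Add(L, -49) = Add(-49, L))
Add(Mul(-1, -30653), Add(Function('j')(Function('V')(10, 9), -15), -7865)) = Add(Mul(-1, -30653), Add(Add(-49, -15), -7865)) = Add(30653, Add(-64, -7865)) = Add(30653, -7929) = 22724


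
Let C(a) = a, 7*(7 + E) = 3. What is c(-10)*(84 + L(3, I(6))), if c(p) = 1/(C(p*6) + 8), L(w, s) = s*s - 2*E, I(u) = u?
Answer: -233/91 ≈ -2.5604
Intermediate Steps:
E = -46/7 (E = -7 + (⅐)*3 = -7 + 3/7 = -46/7 ≈ -6.5714)
L(w, s) = 92/7 + s² (L(w, s) = s*s - 2*(-46/7) = s² + 92/7 = 92/7 + s²)
c(p) = 1/(8 + 6*p) (c(p) = 1/(p*6 + 8) = 1/(6*p + 8) = 1/(8 + 6*p))
c(-10)*(84 + L(3, I(6))) = (1/(2*(4 + 3*(-10))))*(84 + (92/7 + 6²)) = (1/(2*(4 - 30)))*(84 + (92/7 + 36)) = ((½)/(-26))*(84 + 344/7) = ((½)*(-1/26))*(932/7) = -1/52*932/7 = -233/91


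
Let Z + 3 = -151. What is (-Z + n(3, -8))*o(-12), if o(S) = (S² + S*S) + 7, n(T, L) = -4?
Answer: 44250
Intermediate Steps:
Z = -154 (Z = -3 - 151 = -154)
o(S) = 7 + 2*S² (o(S) = (S² + S²) + 7 = 2*S² + 7 = 7 + 2*S²)
(-Z + n(3, -8))*o(-12) = (-1*(-154) - 4)*(7 + 2*(-12)²) = (154 - 4)*(7 + 2*144) = 150*(7 + 288) = 150*295 = 44250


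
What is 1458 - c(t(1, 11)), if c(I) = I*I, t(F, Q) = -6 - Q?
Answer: 1169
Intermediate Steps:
c(I) = I**2
1458 - c(t(1, 11)) = 1458 - (-6 - 1*11)**2 = 1458 - (-6 - 11)**2 = 1458 - 1*(-17)**2 = 1458 - 1*289 = 1458 - 289 = 1169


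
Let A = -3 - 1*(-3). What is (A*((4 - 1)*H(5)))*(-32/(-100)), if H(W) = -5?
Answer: 0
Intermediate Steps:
A = 0 (A = -3 + 3 = 0)
(A*((4 - 1)*H(5)))*(-32/(-100)) = (0*((4 - 1)*(-5)))*(-32/(-100)) = (0*(3*(-5)))*(-32*(-1/100)) = (0*(-15))*(8/25) = 0*(8/25) = 0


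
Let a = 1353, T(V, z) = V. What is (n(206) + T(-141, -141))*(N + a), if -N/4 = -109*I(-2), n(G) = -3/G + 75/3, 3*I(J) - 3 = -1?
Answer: -117845969/618 ≈ -1.9069e+5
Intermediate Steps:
I(J) = 2/3 (I(J) = 1 + (1/3)*(-1) = 1 - 1/3 = 2/3)
n(G) = 25 - 3/G (n(G) = -3/G + 75*(1/3) = -3/G + 25 = 25 - 3/G)
N = 872/3 (N = -(-436)*2/3 = -4*(-218/3) = 872/3 ≈ 290.67)
(n(206) + T(-141, -141))*(N + a) = ((25 - 3/206) - 141)*(872/3 + 1353) = ((25 - 3*1/206) - 141)*(4931/3) = ((25 - 3/206) - 141)*(4931/3) = (5147/206 - 141)*(4931/3) = -23899/206*4931/3 = -117845969/618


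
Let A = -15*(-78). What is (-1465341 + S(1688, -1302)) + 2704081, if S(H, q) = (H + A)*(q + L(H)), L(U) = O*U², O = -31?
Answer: -252448662088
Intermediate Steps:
L(U) = -31*U²
A = 1170
S(H, q) = (1170 + H)*(q - 31*H²) (S(H, q) = (H + 1170)*(q - 31*H²) = (1170 + H)*(q - 31*H²))
(-1465341 + S(1688, -1302)) + 2704081 = (-1465341 + (-36270*1688² - 31*1688³ + 1170*(-1302) + 1688*(-1302))) + 2704081 = (-1465341 + (-36270*2849344 - 31*4809692672 - 1523340 - 2197776)) + 2704081 = (-1465341 + (-103345706880 - 149100472832 - 1523340 - 2197776)) + 2704081 = (-1465341 - 252449900828) + 2704081 = -252451366169 + 2704081 = -252448662088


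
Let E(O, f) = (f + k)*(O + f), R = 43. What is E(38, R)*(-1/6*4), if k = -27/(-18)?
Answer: -2403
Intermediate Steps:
k = 3/2 (k = -27*(-1/18) = 3/2 ≈ 1.5000)
E(O, f) = (3/2 + f)*(O + f) (E(O, f) = (f + 3/2)*(O + f) = (3/2 + f)*(O + f))
E(38, R)*(-1/6*4) = (43² + (3/2)*38 + (3/2)*43 + 38*43)*(-1/6*4) = (1849 + 57 + 129/2 + 1634)*(-1*⅙*4) = 7209*(-⅙*4)/2 = (7209/2)*(-⅔) = -2403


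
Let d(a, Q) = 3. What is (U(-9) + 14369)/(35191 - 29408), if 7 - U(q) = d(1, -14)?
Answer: 14373/5783 ≈ 2.4854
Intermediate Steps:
U(q) = 4 (U(q) = 7 - 1*3 = 7 - 3 = 4)
(U(-9) + 14369)/(35191 - 29408) = (4 + 14369)/(35191 - 29408) = 14373/5783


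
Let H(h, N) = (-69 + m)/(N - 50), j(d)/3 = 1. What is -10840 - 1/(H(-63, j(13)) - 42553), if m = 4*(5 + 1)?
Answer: -21679414593/1999946 ≈ -10840.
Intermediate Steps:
m = 24 (m = 4*6 = 24)
j(d) = 3 (j(d) = 3*1 = 3)
H(h, N) = -45/(-50 + N) (H(h, N) = (-69 + 24)/(N - 50) = -45/(-50 + N))
-10840 - 1/(H(-63, j(13)) - 42553) = -10840 - 1/(-45/(-50 + 3) - 42553) = -10840 - 1/(-45/(-47) - 42553) = -10840 - 1/(-45*(-1/47) - 42553) = -10840 - 1/(45/47 - 42553) = -10840 - 1/(-1999946/47) = -10840 - 1*(-47/1999946) = -10840 + 47/1999946 = -21679414593/1999946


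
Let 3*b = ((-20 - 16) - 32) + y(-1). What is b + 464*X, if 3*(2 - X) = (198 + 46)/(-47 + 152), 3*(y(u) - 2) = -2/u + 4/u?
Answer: 57368/105 ≈ 546.36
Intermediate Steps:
y(u) = 2 + 2/(3*u) (y(u) = 2 + (-2/u + 4/u)/3 = 2 + (2/u)/3 = 2 + 2/(3*u))
b = -200/9 (b = (((-20 - 16) - 32) + (2 + (2/3)/(-1)))/3 = ((-36 - 32) + (2 + (2/3)*(-1)))/3 = (-68 + (2 - 2/3))/3 = (-68 + 4/3)/3 = (1/3)*(-200/3) = -200/9 ≈ -22.222)
X = 386/315 (X = 2 - (198 + 46)/(3*(-47 + 152)) = 2 - 244/(3*105) = 2 - 1/3*244/105 = 2 - 244/315 = 386/315 ≈ 1.2254)
b + 464*X = -200/9 + 464*(386/315) = -200/9 + 179104/315 = 57368/105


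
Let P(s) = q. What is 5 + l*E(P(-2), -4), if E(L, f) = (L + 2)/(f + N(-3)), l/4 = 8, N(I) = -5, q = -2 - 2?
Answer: 109/9 ≈ 12.111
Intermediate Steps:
q = -4
P(s) = -4
l = 32 (l = 4*8 = 32)
E(L, f) = (2 + L)/(-5 + f) (E(L, f) = (L + 2)/(f - 5) = (2 + L)/(-5 + f))
5 + l*E(P(-2), -4) = 5 + 32*((2 - 4)/(-5 - 4)) = 5 + 32*(-2/(-9)) = 5 + 32*(-⅑*(-2)) = 5 + 32*(2/9) = 5 + 64/9 = 109/9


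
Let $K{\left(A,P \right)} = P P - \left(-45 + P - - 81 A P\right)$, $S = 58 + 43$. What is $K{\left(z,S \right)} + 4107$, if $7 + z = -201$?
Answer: $1715900$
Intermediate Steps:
$z = -208$ ($z = -7 - 201 = -208$)
$S = 101$
$K{\left(A,P \right)} = 45 + P^{2} - P - 81 A P$ ($K{\left(A,P \right)} = P^{2} - \left(-45 + P + 81 A P\right) = 45 + P^{2} - P - 81 A P$)
$K{\left(z,S \right)} + 4107 = \left(45 + 101^{2} - 101 - \left(-16848\right) 101\right) + 4107 = \left(45 + 10201 - 101 + 1701648\right) + 4107 = 1711793 + 4107 = 1715900$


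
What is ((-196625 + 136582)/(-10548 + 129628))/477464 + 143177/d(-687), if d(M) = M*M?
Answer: 35548045077937/117181067440320 ≈ 0.30336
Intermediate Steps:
d(M) = M²
((-196625 + 136582)/(-10548 + 129628))/477464 + 143177/d(-687) = ((-196625 + 136582)/(-10548 + 129628))/477464 + 143177/((-687)²) = -60043/119080*(1/477464) + 143177/471969 = -60043*1/119080*(1/477464) + 143177*(1/471969) = -60043/119080*1/477464 + 143177/471969 = -60043/56856413120 + 143177/471969 = 35548045077937/117181067440320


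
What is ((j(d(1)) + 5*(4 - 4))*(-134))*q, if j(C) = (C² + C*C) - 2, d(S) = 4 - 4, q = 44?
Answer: 11792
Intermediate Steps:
d(S) = 0
j(C) = -2 + 2*C² (j(C) = (C² + C²) - 2 = 2*C² - 2 = -2 + 2*C²)
((j(d(1)) + 5*(4 - 4))*(-134))*q = (((-2 + 2*0²) + 5*(4 - 4))*(-134))*44 = (((-2 + 2*0) + 5*0)*(-134))*44 = (((-2 + 0) + 0)*(-134))*44 = ((-2 + 0)*(-134))*44 = -2*(-134)*44 = 268*44 = 11792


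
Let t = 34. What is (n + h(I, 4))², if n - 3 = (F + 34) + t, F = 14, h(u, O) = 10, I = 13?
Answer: 9025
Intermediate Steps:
n = 85 (n = 3 + ((14 + 34) + 34) = 3 + (48 + 34) = 3 + 82 = 85)
(n + h(I, 4))² = (85 + 10)² = 95² = 9025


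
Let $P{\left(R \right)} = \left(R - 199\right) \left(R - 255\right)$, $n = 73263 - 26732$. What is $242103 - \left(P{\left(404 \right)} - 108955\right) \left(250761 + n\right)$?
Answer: $23310907823$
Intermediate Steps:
$n = 46531$
$P{\left(R \right)} = \left(-255 + R\right) \left(-199 + R\right)$ ($P{\left(R \right)} = \left(-199 + R\right) \left(-255 + R\right) = \left(-255 + R\right) \left(-199 + R\right)$)
$242103 - \left(P{\left(404 \right)} - 108955\right) \left(250761 + n\right) = 242103 - \left(\left(50745 + 404^{2} - 183416\right) - 108955\right) \left(250761 + 46531\right) = 242103 - \left(\left(50745 + 163216 - 183416\right) - 108955\right) 297292 = 242103 - \left(30545 - 108955\right) 297292 = 242103 - \left(-78410\right) 297292 = 242103 - -23310665720 = 242103 + 23310665720 = 23310907823$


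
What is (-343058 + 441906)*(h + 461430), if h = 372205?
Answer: 82403152480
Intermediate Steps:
(-343058 + 441906)*(h + 461430) = (-343058 + 441906)*(372205 + 461430) = 98848*833635 = 82403152480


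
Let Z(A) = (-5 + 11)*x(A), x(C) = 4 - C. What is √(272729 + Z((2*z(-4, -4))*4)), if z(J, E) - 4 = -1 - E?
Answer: √272417 ≈ 521.94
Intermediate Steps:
z(J, E) = 3 - E (z(J, E) = 4 + (-1 - E) = 3 - E)
Z(A) = 24 - 6*A (Z(A) = (-5 + 11)*(4 - A) = 6*(4 - A) = 24 - 6*A)
√(272729 + Z((2*z(-4, -4))*4)) = √(272729 + (24 - 6*2*(3 - 1*(-4))*4)) = √(272729 + (24 - 6*2*(3 + 4)*4)) = √(272729 + (24 - 6*2*7*4)) = √(272729 + (24 - 84*4)) = √(272729 + (24 - 6*56)) = √(272729 + (24 - 336)) = √(272729 - 312) = √272417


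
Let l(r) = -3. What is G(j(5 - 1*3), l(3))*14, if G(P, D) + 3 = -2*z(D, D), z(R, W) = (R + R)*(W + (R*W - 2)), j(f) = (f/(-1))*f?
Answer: 630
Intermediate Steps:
j(f) = -f**2 (j(f) = (f*(-1))*f = (-f)*f = -f**2)
z(R, W) = 2*R*(-2 + W + R*W) (z(R, W) = (2*R)*(W + (-2 + R*W)) = (2*R)*(-2 + W + R*W) = 2*R*(-2 + W + R*W))
G(P, D) = -3 - 4*D*(-2 + D + D**2) (G(P, D) = -3 - 4*D*(-2 + D + D*D) = -3 - 4*D*(-2 + D + D**2))
G(j(5 - 1*3), l(3))*14 = (-3 - 4*(-3)*(-2 - 3 + (-3)**2))*14 = (-3 - 4*(-3)*(-2 - 3 + 9))*14 = (-3 - 4*(-3)*4)*14 = (-3 + 48)*14 = 45*14 = 630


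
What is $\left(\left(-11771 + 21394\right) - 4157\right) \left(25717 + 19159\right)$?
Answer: $245292216$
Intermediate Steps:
$\left(\left(-11771 + 21394\right) - 4157\right) \left(25717 + 19159\right) = \left(9623 - 4157\right) 44876 = 5466 \cdot 44876 = 245292216$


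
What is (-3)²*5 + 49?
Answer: 94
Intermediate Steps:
(-3)²*5 + 49 = 9*5 + 49 = 45 + 49 = 94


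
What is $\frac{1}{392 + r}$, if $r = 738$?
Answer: $\frac{1}{1130} \approx 0.00088496$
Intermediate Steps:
$\frac{1}{392 + r} = \frac{1}{392 + 738} = \frac{1}{1130}$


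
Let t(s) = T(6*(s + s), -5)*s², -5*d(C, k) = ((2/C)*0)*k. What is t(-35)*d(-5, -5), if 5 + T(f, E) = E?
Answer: 0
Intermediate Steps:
T(f, E) = -5 + E
d(C, k) = 0 (d(C, k) = -(2/C)*0*k/5 = -0*k = -⅕*0 = 0)
t(s) = -10*s² (t(s) = (-5 - 5)*s² = -10*s²)
t(-35)*d(-5, -5) = -10*(-35)²*0 = -10*1225*0 = -12250*0 = 0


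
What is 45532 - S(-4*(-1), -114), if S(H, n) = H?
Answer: 45528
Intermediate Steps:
45532 - S(-4*(-1), -114) = 45532 - (-4)*(-1) = 45532 - 1*4 = 45532 - 4 = 45528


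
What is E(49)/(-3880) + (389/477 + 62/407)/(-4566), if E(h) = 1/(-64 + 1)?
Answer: -2502394667/12037837192920 ≈ -0.00020788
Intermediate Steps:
E(h) = -1/63 (E(h) = 1/(-63) = -1/63)
E(49)/(-3880) + (389/477 + 62/407)/(-4566) = -1/63/(-3880) + (389/477 + 62/407)/(-4566) = -1/63*(-1/3880) + (389*(1/477) + 62*(1/407))*(-1/4566) = 1/244440 + (389/477 + 62/407)*(-1/4566) = 1/244440 + (187897/194139)*(-1/4566) = 1/244440 - 187897/886438674 = -2502394667/12037837192920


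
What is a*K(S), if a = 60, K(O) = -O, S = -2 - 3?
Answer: 300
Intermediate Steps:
S = -5
a*K(S) = 60*(-1*(-5)) = 60*5 = 300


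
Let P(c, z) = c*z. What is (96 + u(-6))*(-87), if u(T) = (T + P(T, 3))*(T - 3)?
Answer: -27144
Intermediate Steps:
u(T) = 4*T*(-3 + T) (u(T) = (T + T*3)*(T - 3) = (T + 3*T)*(-3 + T) = (4*T)*(-3 + T) = 4*T*(-3 + T))
(96 + u(-6))*(-87) = (96 + 4*(-6)*(-3 - 6))*(-87) = (96 + 4*(-6)*(-9))*(-87) = (96 + 216)*(-87) = 312*(-87) = -27144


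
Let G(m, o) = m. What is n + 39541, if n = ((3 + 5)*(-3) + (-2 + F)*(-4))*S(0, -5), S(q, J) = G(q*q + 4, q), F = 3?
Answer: 39429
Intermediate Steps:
S(q, J) = 4 + q² (S(q, J) = q*q + 4 = q² + 4 = 4 + q²)
n = -112 (n = ((3 + 5)*(-3) + (-2 + 3)*(-4))*(4 + 0²) = (8*(-3) + 1*(-4))*(4 + 0) = (-24 - 4)*4 = -28*4 = -112)
n + 39541 = -112 + 39541 = 39429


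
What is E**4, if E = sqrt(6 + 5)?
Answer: 121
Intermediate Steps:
E = sqrt(11) ≈ 3.3166
E**4 = (sqrt(11))**4 = 121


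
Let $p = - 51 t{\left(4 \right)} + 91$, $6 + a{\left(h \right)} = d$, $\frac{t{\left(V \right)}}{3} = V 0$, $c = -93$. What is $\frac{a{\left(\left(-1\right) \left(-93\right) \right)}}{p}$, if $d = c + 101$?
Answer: $\frac{2}{91} \approx 0.021978$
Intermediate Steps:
$d = 8$ ($d = -93 + 101 = 8$)
$t{\left(V \right)} = 0$ ($t{\left(V \right)} = 3 V 0 = 3 \cdot 0 = 0$)
$a{\left(h \right)} = 2$ ($a{\left(h \right)} = -6 + 8 = 2$)
$p = 91$ ($p = \left(-51\right) 0 + 91 = 0 + 91 = 91$)
$\frac{a{\left(\left(-1\right) \left(-93\right) \right)}}{p} = \frac{2}{91}$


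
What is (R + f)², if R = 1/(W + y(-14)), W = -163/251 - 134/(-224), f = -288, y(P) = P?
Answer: 12948193230256384/156030530049 ≈ 82985.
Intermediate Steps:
W = -1439/28112 (W = -163*1/251 - 134*(-1/224) = -163/251 + 67/112 = -1439/28112 ≈ -0.051188)
R = -28112/395007 (R = 1/(-1439/28112 - 14) = 1/(-395007/28112) = -28112/395007 ≈ -0.071168)
(R + f)² = (-28112/395007 - 288)² = (-113790128/395007)² = 12948193230256384/156030530049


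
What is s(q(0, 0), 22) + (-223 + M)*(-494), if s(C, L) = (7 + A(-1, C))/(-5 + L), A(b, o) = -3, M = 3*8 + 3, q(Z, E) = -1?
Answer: 1646012/17 ≈ 96824.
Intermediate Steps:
M = 27 (M = 24 + 3 = 27)
s(C, L) = 4/(-5 + L) (s(C, L) = (7 - 3)/(-5 + L) = 4/(-5 + L))
s(q(0, 0), 22) + (-223 + M)*(-494) = 4/(-5 + 22) + (-223 + 27)*(-494) = 4/17 - 196*(-494) = 4*(1/17) + 96824 = 4/17 + 96824 = 1646012/17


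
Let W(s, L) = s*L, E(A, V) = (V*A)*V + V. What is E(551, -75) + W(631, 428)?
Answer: 3369368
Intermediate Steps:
E(A, V) = V + A*V² (E(A, V) = (A*V)*V + V = A*V² + V = V + A*V²)
W(s, L) = L*s
E(551, -75) + W(631, 428) = -75*(1 + 551*(-75)) + 428*631 = -75*(1 - 41325) + 270068 = -75*(-41324) + 270068 = 3099300 + 270068 = 3369368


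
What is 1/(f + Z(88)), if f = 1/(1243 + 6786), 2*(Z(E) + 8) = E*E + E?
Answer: 8029/31377333 ≈ 0.00025589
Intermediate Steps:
Z(E) = -8 + E/2 + E²/2 (Z(E) = -8 + (E*E + E)/2 = -8 + (E² + E)/2 = -8 + (E + E²)/2 = -8 + (E/2 + E²/2) = -8 + E/2 + E²/2)
f = 1/8029 ≈ 0.00012455
1/(f + Z(88)) = 1/(1/8029 + (-8 + (½)*88 + (½)*88²)) = 1/(1/8029 + (-8 + 44 + (½)*7744)) = 1/(1/8029 + (-8 + 44 + 3872)) = 1/(1/8029 + 3908) = 1/(31377333/8029) = 8029/31377333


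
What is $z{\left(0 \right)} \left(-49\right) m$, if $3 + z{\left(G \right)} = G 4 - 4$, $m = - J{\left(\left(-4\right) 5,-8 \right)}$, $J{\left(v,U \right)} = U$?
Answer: $2744$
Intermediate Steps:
$m = 8$ ($m = \left(-1\right) \left(-8\right) = 8$)
$z{\left(G \right)} = -7 + 4 G$ ($z{\left(G \right)} = -3 + \left(G 4 - 4\right) = -3 + \left(4 G - 4\right) = -3 + \left(-4 + 4 G\right) = -7 + 4 G$)
$z{\left(0 \right)} \left(-49\right) m = \left(-7 + 4 \cdot 0\right) \left(-49\right) 8 = \left(-7 + 0\right) \left(-49\right) 8 = \left(-7\right) \left(-49\right) 8 = 343 \cdot 8 = 2744$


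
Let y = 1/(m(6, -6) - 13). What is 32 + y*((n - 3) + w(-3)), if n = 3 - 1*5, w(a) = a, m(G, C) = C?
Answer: 616/19 ≈ 32.421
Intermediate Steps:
n = -2 (n = 3 - 5 = -2)
y = -1/19 (y = 1/(-6 - 13) = 1/(-19) = -1/19 ≈ -0.052632)
32 + y*((n - 3) + w(-3)) = 32 - ((-2 - 3) - 3)/19 = 32 - (-5 - 3)/19 = 32 - 1/19*(-8) = 32 + 8/19 = 616/19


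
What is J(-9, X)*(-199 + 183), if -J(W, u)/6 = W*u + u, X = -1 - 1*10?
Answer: 8448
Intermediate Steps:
X = -11 (X = -1 - 10 = -11)
J(W, u) = -6*u - 6*W*u (J(W, u) = -6*(W*u + u) = -6*(u + W*u) = -6*u - 6*W*u)
J(-9, X)*(-199 + 183) = (-6*(-11)*(1 - 9))*(-199 + 183) = -6*(-11)*(-8)*(-16) = -528*(-16) = 8448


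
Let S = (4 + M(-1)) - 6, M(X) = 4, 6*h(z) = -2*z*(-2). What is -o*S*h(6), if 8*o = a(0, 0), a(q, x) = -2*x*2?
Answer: 0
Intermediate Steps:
h(z) = 2*z/3 (h(z) = (-2*z*(-2))/6 = (4*z)/6 = 2*z/3)
a(q, x) = -4*x
o = 0 (o = (-4*0)/8 = (⅛)*0 = 0)
S = 2 (S = (4 + 4) - 6 = 8 - 6 = 2)
-o*S*h(6) = -0*2*(⅔)*6 = -0*4 = -1*0 = 0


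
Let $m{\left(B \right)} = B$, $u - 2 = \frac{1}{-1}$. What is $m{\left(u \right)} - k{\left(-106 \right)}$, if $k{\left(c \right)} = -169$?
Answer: $170$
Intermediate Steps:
$u = 1$ ($u = 2 + \frac{1}{-1} = 2 - 1 = 1$)
$m{\left(u \right)} - k{\left(-106 \right)} = 1 - -169 = 1 + 169 = 170$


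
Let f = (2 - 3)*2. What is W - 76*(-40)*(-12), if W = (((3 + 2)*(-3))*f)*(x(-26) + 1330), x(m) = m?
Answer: 2640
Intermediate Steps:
f = -2 (f = -1*2 = -2)
W = 39120 (W = (((3 + 2)*(-3))*(-2))*(-26 + 1330) = ((5*(-3))*(-2))*1304 = -15*(-2)*1304 = 30*1304 = 39120)
W - 76*(-40)*(-12) = 39120 - 76*(-40)*(-12) = 39120 + 3040*(-12) = 39120 - 36480 = 2640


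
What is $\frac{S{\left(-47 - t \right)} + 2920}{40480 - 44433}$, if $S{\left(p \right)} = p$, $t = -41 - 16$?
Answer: $- \frac{2930}{3953} \approx -0.74121$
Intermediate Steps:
$t = -57$ ($t = -41 - 16 = -57$)
$\frac{S{\left(-47 - t \right)} + 2920}{40480 - 44433} = \frac{\left(-47 - -57\right) + 2920}{40480 - 44433} = \frac{\left(-47 + 57\right) + 2920}{-3953} = \left(10 + 2920\right) \left(- \frac{1}{3953}\right) = 2930 \left(- \frac{1}{3953}\right) = - \frac{2930}{3953}$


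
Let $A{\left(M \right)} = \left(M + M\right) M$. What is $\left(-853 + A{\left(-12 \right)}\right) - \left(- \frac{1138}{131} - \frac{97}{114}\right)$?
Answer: $- \frac{8295271}{14934} \approx -555.46$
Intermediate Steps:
$A{\left(M \right)} = 2 M^{2}$ ($A{\left(M \right)} = 2 M M = 2 M^{2}$)
$\left(-853 + A{\left(-12 \right)}\right) - \left(- \frac{1138}{131} - \frac{97}{114}\right) = \left(-853 + 2 \left(-12\right)^{2}\right) - \left(- \frac{1138}{131} - \frac{97}{114}\right) = \left(-853 + 2 \cdot 144\right) - - \frac{142439}{14934} = \left(-853 + 288\right) + \left(\frac{1138}{131} + \frac{97}{114}\right) = -565 + \frac{142439}{14934} = - \frac{8295271}{14934}$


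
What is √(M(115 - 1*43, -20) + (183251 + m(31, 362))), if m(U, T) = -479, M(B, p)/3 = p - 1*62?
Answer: √182526 ≈ 427.23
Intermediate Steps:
M(B, p) = -186 + 3*p (M(B, p) = 3*(p - 1*62) = 3*(p - 62) = 3*(-62 + p) = -186 + 3*p)
√(M(115 - 1*43, -20) + (183251 + m(31, 362))) = √((-186 + 3*(-20)) + (183251 - 479)) = √((-186 - 60) + 182772) = √(-246 + 182772) = √182526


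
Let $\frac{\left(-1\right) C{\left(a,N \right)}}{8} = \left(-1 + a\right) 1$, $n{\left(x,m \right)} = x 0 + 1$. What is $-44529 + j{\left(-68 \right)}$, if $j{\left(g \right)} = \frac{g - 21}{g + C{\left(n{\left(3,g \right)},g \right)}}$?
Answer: $- \frac{3027883}{68} \approx -44528.0$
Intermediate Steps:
$n{\left(x,m \right)} = 1$ ($n{\left(x,m \right)} = 0 + 1 = 1$)
$C{\left(a,N \right)} = 8 - 8 a$ ($C{\left(a,N \right)} = - 8 \left(-1 + a\right) 1 = - 8 \left(-1 + a\right) = 8 - 8 a$)
$j{\left(g \right)} = \frac{-21 + g}{g}$ ($j{\left(g \right)} = \frac{g - 21}{g + \left(8 - 8\right)} = \frac{-21 + g}{g + \left(8 - 8\right)} = \frac{-21 + g}{g + 0} = \frac{-21 + g}{g}$)
$-44529 + j{\left(-68 \right)} = -44529 + \frac{-21 - 68}{-68} = -44529 - - \frac{89}{68} = -44529 + \frac{89}{68} = - \frac{3027883}{68}$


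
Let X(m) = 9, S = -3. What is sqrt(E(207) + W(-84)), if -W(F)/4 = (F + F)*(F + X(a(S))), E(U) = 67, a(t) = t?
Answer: I*sqrt(50333) ≈ 224.35*I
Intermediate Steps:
W(F) = -8*F*(9 + F) (W(F) = -4*(F + F)*(F + 9) = -4*2*F*(9 + F) = -8*F*(9 + F))
sqrt(E(207) + W(-84)) = sqrt(67 - 8*(-84)*(9 - 84)) = sqrt(67 - 8*(-84)*(-75)) = sqrt(67 - 50400) = sqrt(-50333) = I*sqrt(50333)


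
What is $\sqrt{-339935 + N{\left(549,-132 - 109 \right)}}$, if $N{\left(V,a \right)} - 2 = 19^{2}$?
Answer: $2 i \sqrt{84893} \approx 582.73 i$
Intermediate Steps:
$N{\left(V,a \right)} = 363$ ($N{\left(V,a \right)} = 2 + 19^{2} = 2 + 361 = 363$)
$\sqrt{-339935 + N{\left(549,-132 - 109 \right)}} = \sqrt{-339935 + 363} = \sqrt{-339572} = 2 i \sqrt{84893}$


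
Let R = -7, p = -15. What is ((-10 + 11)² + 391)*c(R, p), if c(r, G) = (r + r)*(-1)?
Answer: 5488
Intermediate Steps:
c(r, G) = -2*r (c(r, G) = (2*r)*(-1) = -2*r)
((-10 + 11)² + 391)*c(R, p) = ((-10 + 11)² + 391)*(-2*(-7)) = (1² + 391)*14 = (1 + 391)*14 = 392*14 = 5488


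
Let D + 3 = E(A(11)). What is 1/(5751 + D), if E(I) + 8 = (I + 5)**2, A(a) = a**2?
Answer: 1/21616 ≈ 4.6262e-5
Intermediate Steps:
E(I) = -8 + (5 + I)**2 (E(I) = -8 + (I + 5)**2 = -8 + (5 + I)**2)
D = 15865 (D = -3 + (-8 + (5 + 11**2)**2) = -3 + (-8 + (5 + 121)**2) = -3 + (-8 + 126**2) = -3 + (-8 + 15876) = -3 + 15868 = 15865)
1/(5751 + D) = 1/(5751 + 15865) = 1/21616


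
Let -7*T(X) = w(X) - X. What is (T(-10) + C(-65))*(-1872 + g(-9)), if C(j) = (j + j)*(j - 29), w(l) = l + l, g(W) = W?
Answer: -160919550/7 ≈ -2.2989e+7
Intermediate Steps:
w(l) = 2*l
C(j) = 2*j*(-29 + j) (C(j) = (2*j)*(-29 + j) = 2*j*(-29 + j))
T(X) = -X/7 (T(X) = -(2*X - X)/7 = -X/7)
(T(-10) + C(-65))*(-1872 + g(-9)) = (-⅐*(-10) + 2*(-65)*(-29 - 65))*(-1872 - 9) = (10/7 + 2*(-65)*(-94))*(-1881) = (10/7 + 12220)*(-1881) = (85550/7)*(-1881) = -160919550/7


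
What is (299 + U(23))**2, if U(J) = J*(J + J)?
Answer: 1841449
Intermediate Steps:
U(J) = 2*J**2 (U(J) = J*(2*J) = 2*J**2)
(299 + U(23))**2 = (299 + 2*23**2)**2 = (299 + 2*529)**2 = (299 + 1058)**2 = 1357**2 = 1841449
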